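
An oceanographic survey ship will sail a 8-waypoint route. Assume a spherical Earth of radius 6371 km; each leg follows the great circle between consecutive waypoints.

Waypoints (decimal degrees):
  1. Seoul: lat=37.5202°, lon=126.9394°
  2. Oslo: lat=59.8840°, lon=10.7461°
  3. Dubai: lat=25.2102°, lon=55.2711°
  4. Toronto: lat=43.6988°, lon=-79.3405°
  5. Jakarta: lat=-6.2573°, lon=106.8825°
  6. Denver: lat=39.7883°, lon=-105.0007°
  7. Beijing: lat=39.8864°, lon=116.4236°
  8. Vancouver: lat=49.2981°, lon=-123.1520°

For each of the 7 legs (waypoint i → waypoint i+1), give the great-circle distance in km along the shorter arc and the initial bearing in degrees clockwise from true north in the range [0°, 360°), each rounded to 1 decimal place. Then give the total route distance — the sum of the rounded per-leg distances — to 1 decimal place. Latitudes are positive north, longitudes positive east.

Leg 1: φ1=0.6548510, φ2=1.0451730, Δφ=0.3903219, Δλ=-2.0279557 rad; a=sin²(Δφ/2)+cosφ1·cosφ2·sin²(Δλ/2)=0.3244160458; c=2·atan2(√a, √(1-a))=1.211978166; dist=6371·c=7721.513 ≈ 7721.5 km; running total=7721.5 km
Leg 1 bearing: y=sinΔλ·cosφ2=-0.45022736, x=cosφ1·sinφ2-sinφ1·cosφ2·cosΔλ=0.82096067; θ=atan2(y, x)=-28.7410° <0 so +360° → 331.2590° ≈ 331.3°
Leg 2: φ1=1.0451730, φ2=0.4400010, Δφ=-0.6051720, Δλ=0.7771078 rad; a=sin²(Δφ/2)+cosφ1·cosφ2·sin²(Δλ/2)=0.1539538565; c=2·atan2(√a, √(1-a))=0.806412616; dist=6371·c=5137.655 ≈ 5137.7 km; running total=12859.2 km
Leg 2 bearing: y=sinΔλ·cosφ2=0.63443004, x=cosφ1·sinφ2-sinφ1·cosφ2·cosΔλ=-0.34424816; θ=atan2(y, x)=118.4847° ≈ 118.5°
Leg 3: φ1=0.4400010, φ2=0.7626879, Δφ=0.3226869, Δλ=-2.3494156 rad; a=sin²(Δφ/2)+cosφ1·cosφ2·sin²(Δλ/2)=0.5825586695; c=2·atan2(√a, √(1-a))=1.736673309; dist=6371·c=11064.346 ≈ 11064.3 km; running total=23923.5 km
Leg 3 bearing: y=sinΔλ·cosφ2=-0.51467895, x=cosφ1·sinφ2-sinφ1·cosφ2·cosΔλ=0.84133337; θ=atan2(y, x)=-31.4559° <0 so +360° → 328.5441° ≈ 328.5°
Leg 4: φ1=0.7626879, φ2=-0.1092105, Δφ=-0.8718984, Δλ=3.2502045 rad; a=sin²(Δφ/2)+cosφ1·cosφ2·sin²(Δλ/2)=0.8948698577; c=2·atan2(√a, √(1-a))=2.481180906; dist=6371·c=15807.604 ≈ 15807.6 km; running total=39731.1 km
Leg 4 bearing: y=sinΔλ·cosφ2=-0.10775264, x=cosφ1·sinφ2-sinφ1·cosφ2·cosΔλ=0.60390442; θ=atan2(y, x)=-10.1166° <0 so +360° → 349.8834° ≈ 349.9°
Leg 5: φ1=-0.1092105, φ2=0.6944368, Δφ=0.8036473, Δλ=-3.6980595 rad; a=sin²(Δφ/2)+cosφ1·cosφ2·sin²(Δλ/2)=0.8591722412; c=2·atan2(√a, √(1-a))=2.372216027; dist=6371·c=15113.388 ≈ 15113.4 km; running total=54844.5 km
Leg 5 bearing: y=sinΔλ·cosφ2=0.40586823, x=cosφ1·sinφ2-sinφ1·cosφ2·cosΔλ=0.56502406; θ=atan2(y, x)=35.6905° ≈ 35.7°
Leg 6: φ1=0.6944368, φ2=0.6961490, Δφ=0.0017122, Δλ=3.8645831 rad; a=sin²(Δφ/2)+cosφ1·cosφ2·sin²(Δλ/2)=0.5158661648; c=2·atan2(√a, √(1-a))=1.602533984; dist=6371·c=10209.744 ≈ 10209.7 km; running total=65054.2 km
Leg 6 bearing: y=sinΔλ·cosφ2=-0.50768016, x=cosφ1·sinφ2-sinφ1·cosφ2·cosΔλ=0.86096104; θ=atan2(y, x)=-30.5264° <0 so +360° → 329.4736° ≈ 329.5°
Leg 7: φ1=0.6961490, φ2=0.8604142, Δφ=0.1642652, Δλ=-4.1813830 rad; a=sin²(Δφ/2)+cosφ1·cosφ2·sin²(Δλ/2)=0.3836213978; c=2·atan2(√a, √(1-a))=1.335884531; dist=6371·c=8510.920 ≈ 8510.9 km; running total=73565.1 km
Leg 7 bearing: y=sinΔλ·cosφ2=0.56232489, x=cosφ1·sinφ2-sinφ1·cosφ2·cosΔλ=0.79348271; θ=atan2(y, x)=35.3244° ≈ 35.3°

Leg 1: dist=7721.5 km, bearing=331.3°
Leg 2: dist=5137.7 km, bearing=118.5°
Leg 3: dist=11064.3 km, bearing=328.5°
Leg 4: dist=15807.6 km, bearing=349.9°
Leg 5: dist=15113.4 km, bearing=35.7°
Leg 6: dist=10209.7 km, bearing=329.5°
Leg 7: dist=8510.9 km, bearing=35.3°
Total: 73565.1 km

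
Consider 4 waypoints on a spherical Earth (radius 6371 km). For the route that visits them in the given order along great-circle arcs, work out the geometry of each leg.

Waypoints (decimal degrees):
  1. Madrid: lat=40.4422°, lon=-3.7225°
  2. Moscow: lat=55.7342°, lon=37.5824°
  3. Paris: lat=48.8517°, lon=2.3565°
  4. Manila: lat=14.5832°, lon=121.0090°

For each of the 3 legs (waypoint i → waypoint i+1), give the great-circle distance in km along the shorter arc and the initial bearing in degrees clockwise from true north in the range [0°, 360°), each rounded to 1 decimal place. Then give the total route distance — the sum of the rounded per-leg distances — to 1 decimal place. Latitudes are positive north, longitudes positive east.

Leg 1: φ1=0.7058495, φ2=0.9727453, Δφ=0.2668957, Δλ=0.7209065 rad; a=sin²(Δφ/2)+cosφ1·cosφ2·sin²(Δλ/2)=0.0710069001; c=2·atan2(√a, √(1-a))=0.539459981; dist=6371·c=3436.900 ≈ 3436.9 km; running total=3436.9 km
Leg 1 bearing: y=sinΔλ·cosφ2=0.37163879, x=cosφ1·sinφ2-sinφ1·cosφ2·cosΔλ=0.35460441; θ=atan2(y, x)=46.3437° ≈ 46.3°
Leg 2: φ1=0.9727453, φ2=0.8526230, Δφ=-0.1201223, Δλ=-0.6148079 rad; a=sin²(Δφ/2)+cosφ1·cosφ2·sin²(Δλ/2)=0.0375234954; c=2·atan2(√a, √(1-a))=0.389884385; dist=6371·c=2483.953 ≈ 2484.0 km; running total=5920.9 km
Leg 2 bearing: y=sinΔλ·cosφ2=-0.37954140, x=cosφ1·sinφ2-sinφ1·cosφ2·cosΔλ=-0.02025483; θ=atan2(y, x)=-93.0548° <0 so +360° → 266.9452° ≈ 266.9°
Leg 3: φ1=0.8526230, φ2=0.2545249, Δφ=-0.5980982, Δλ=2.0708768 rad; a=sin²(Δφ/2)+cosφ1·cosφ2·sin²(Δλ/2)=0.5578758460; c=2·atan2(√a, √(1-a))=1.686808072; dist=6371·c=10746.654 ≈ 10746.7 km; running total=16667.6 km
Leg 3 bearing: y=sinΔλ·cosφ2=0.84927218, x=cosφ1·sinφ2-sinφ1·cosφ2·cosΔλ=0.51510999; θ=atan2(y, x)=58.7619° ≈ 58.8°

Leg 1: dist=3436.9 km, bearing=46.3°
Leg 2: dist=2484.0 km, bearing=266.9°
Leg 3: dist=10746.7 km, bearing=58.8°
Total: 16667.6 km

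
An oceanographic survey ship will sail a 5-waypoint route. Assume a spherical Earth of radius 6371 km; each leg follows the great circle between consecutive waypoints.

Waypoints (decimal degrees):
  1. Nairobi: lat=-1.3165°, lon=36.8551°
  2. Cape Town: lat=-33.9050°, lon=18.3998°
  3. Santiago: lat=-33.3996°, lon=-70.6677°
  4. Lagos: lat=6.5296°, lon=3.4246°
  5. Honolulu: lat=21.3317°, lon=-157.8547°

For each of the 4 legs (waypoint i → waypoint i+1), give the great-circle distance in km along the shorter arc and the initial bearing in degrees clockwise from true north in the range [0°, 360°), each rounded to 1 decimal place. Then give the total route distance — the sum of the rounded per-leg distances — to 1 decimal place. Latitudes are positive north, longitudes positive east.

Leg 1: φ1=-0.0229773, φ2=-0.5917539, Δφ=-0.5687766, Δλ=-0.3221057 rad; a=sin²(Δφ/2)+cosφ1·cosφ2·sin²(Δλ/2)=0.1000562415; c=2·atan2(√a, √(1-a))=0.643688557; dist=6371·c=4100.940 ≈ 4100.9 km; running total=4100.9 km
Leg 1 bearing: y=sinΔλ·cosφ2=-0.26273719, x=cosφ1·sinφ2-sinφ1·cosφ2·cosΔλ=-0.53958236; θ=atan2(y, x)=-154.0373° <0 so +360° → 205.9627° ≈ 206.0°
Leg 2: φ1=-0.5917539, φ2=-0.5829330, Δφ=0.0088209, Δλ=-1.5545211 rad; a=sin²(Δφ/2)+cosφ1·cosφ2·sin²(Δλ/2)=0.3408294554; c=2·atan2(√a, √(1-a))=1.246817305; dist=6371·c=7943.473 ≈ 7943.5 km; running total=12044.4 km
Leg 2 bearing: y=sinΔλ·cosφ2=-0.83474114, x=cosφ1·sinφ2-sinφ1·cosφ2·cosΔλ=-0.44929520; θ=atan2(y, x)=-118.2911° <0 so +360° → 241.7089° ≈ 241.7°
Leg 3: φ1=-0.5829330, φ2=0.1139630, Δφ=0.6968960, Δλ=1.2931546 rad; a=sin²(Δφ/2)+cosφ1·cosφ2·sin²(Δλ/2)=0.4176295881; c=2·atan2(√a, √(1-a))=1.405301088; dist=6371·c=8953.173 ≈ 8953.2 km; running total=20997.6 km
Leg 3 bearing: y=sinΔλ·cosφ2=0.95546614, x=cosφ1·sinφ2-sinφ1·cosφ2·cosΔλ=0.24483652; θ=atan2(y, x)=75.6273° ≈ 75.6°
Leg 4: φ1=0.1139630, φ2=0.3723084, Δφ=0.2583454, Δλ=-2.8148548 rad; a=sin²(Δφ/2)+cosφ1·cosφ2·sin²(Δλ/2)=0.9175600522; c=2·atan2(√a, √(1-a))=2.559147421; dist=6371·c=16304.328 ≈ 16304.3 km; running total=37301.9 km
Leg 4 bearing: y=sinΔλ·cosφ2=-0.29896658, x=cosφ1·sinφ2-sinφ1·cosφ2·cosΔλ=0.46172871; θ=atan2(y, x)=-32.9228° <0 so +360° → 327.0772° ≈ 327.1°

Leg 1: dist=4100.9 km, bearing=206.0°
Leg 2: dist=7943.5 km, bearing=241.7°
Leg 3: dist=8953.2 km, bearing=75.6°
Leg 4: dist=16304.3 km, bearing=327.1°
Total: 37301.9 km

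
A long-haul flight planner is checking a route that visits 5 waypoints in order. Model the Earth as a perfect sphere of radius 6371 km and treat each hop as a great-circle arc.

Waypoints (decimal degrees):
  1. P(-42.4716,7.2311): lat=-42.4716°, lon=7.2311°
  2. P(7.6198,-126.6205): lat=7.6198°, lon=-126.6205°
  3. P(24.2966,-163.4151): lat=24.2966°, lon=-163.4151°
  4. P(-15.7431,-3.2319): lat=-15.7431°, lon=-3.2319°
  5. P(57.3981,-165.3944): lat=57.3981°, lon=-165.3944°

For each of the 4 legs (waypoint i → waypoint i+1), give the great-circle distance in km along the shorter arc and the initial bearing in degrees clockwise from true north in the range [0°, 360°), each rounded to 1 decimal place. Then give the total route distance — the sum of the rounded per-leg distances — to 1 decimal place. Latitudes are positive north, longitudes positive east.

Leg 1: φ1=-0.7412693, φ2=0.1329906, Δφ=0.8742599, Δλ=-2.3361511 rad; a=sin²(Δφ/2)+cosφ1·cosφ2·sin²(Δλ/2)=0.7980170754; c=2·atan2(√a, √(1-a))=2.209349285; dist=6371·c=14075.764 ≈ 14075.8 km; running total=14075.8 km
Leg 1 bearing: y=sinΔλ·cosφ2=-0.71476880, x=cosφ1·sinφ2-sinφ1·cosφ2·cosΔλ=-0.36585359; θ=atan2(y, x)=-117.1056° <0 so +360° → 242.8944° ≈ 242.9°
Leg 2: φ1=0.1329906, φ2=0.4240557, Δφ=0.2910651, Δλ=-0.6421869 rad; a=sin²(Δφ/2)+cosφ1·cosφ2·sin²(Δλ/2)=0.1110127197; c=2·atan2(√a, √(1-a))=0.679360679; dist=6371·c=4328.207 ≈ 4328.2 km; running total=18404.0 km
Leg 2 bearing: y=sinΔλ·cosφ2=-0.54589791, x=cosφ1·sinφ2-sinφ1·cosφ2·cosΔλ=0.31104831; θ=atan2(y, x)=-60.3259° <0 so +360° → 299.6741° ≈ 299.7°
Leg 3: φ1=0.4240557, φ2=-0.2747689, Δφ=-0.6988246, Δλ=2.7957242 rad; a=sin²(Δφ/2)+cosφ1·cosφ2·sin²(Δλ/2)=0.9684643025; c=2·atan2(√a, √(1-a))=2.784533058; dist=6371·c=17740.260 ≈ 17740.3 km; running total=36144.3 km
Leg 3 bearing: y=sinΔλ·cosφ2=0.32629667, x=cosφ1·sinφ2-sinφ1·cosφ2·cosΔλ=0.12528077; θ=atan2(y, x)=68.9958° ≈ 69.0°
Leg 4: φ1=-0.2747689, φ2=1.0017858, Δφ=1.2765548, Δλ=-2.8302695 rad; a=sin²(Δφ/2)+cosφ1·cosφ2·sin²(Δλ/2)=0.8611157362; c=2·atan2(√a, √(1-a))=2.377819531; dist=6371·c=15149.088 ≈ 15149.1 km; running total=51293.4 km
Leg 4 bearing: y=sinΔλ·cosφ2=-0.16504397, x=cosφ1·sinφ2-sinφ1·cosφ2·cosΔλ=0.67167119; θ=atan2(y, x)=-13.8053° <0 so +360° → 346.1947° ≈ 346.2°

Leg 1: dist=14075.8 km, bearing=242.9°
Leg 2: dist=4328.2 km, bearing=299.7°
Leg 3: dist=17740.3 km, bearing=69.0°
Leg 4: dist=15149.1 km, bearing=346.2°
Total: 51293.4 km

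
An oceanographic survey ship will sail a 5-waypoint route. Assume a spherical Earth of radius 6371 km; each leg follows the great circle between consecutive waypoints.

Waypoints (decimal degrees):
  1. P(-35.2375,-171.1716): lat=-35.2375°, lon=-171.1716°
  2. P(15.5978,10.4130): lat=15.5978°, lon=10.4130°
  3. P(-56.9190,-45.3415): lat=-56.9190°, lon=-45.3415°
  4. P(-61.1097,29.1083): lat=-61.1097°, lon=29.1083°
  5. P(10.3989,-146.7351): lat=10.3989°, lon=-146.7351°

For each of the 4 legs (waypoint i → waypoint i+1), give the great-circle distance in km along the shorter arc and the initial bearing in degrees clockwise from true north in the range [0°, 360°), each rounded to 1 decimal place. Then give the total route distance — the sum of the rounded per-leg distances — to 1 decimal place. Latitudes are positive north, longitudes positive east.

Leg 1: dist=17825.6 km, bearing=184.5°
Leg 2: dist=9557.7 km, bearing=206.9°
Leg 3: dist=4053.7 km, bearing=128.4°
Leg 4: dist=14366.0 km, bearing=185.3°
Total: 45803.0 km

Leg 1: φ1=-0.6150104, φ2=0.2722330, Δφ=0.8872434, Δλ=3.1692491 rad; a=sin²(Δφ/2)+cosφ1·cosφ2·sin²(Δλ/2)=0.9707619757; c=2·atan2(√a, √(1-a))=2.797921258; dist=6371·c=17825.556 ≈ 17825.6 km; running total=17825.6 km
Leg 1 bearing: y=sinΔλ·cosφ2=-0.02663458, x=cosφ1·sinφ2-sinφ1·cosφ2·cosΔλ=-0.33589172; θ=atan2(y, x)=-175.4662° <0 so +360° → 184.5338° ≈ 184.5°
Leg 2: φ1=0.2722330, φ2=-0.9934240, Δφ=-1.2656569, Δλ=-0.9730996 rad; a=sin²(Δφ/2)+cosφ1·cosφ2·sin²(Δλ/2)=0.4647257488; c=2·atan2(√a, √(1-a))=1.500189172; dist=6371·c=9557.705 ≈ 9557.7 km; running total=27383.3 km
Leg 2 bearing: y=sinΔλ·cosφ2=-0.45119676, x=cosφ1·sinφ2-sinφ1·cosφ2·cosΔλ=-0.88963161; θ=atan2(y, x)=-153.1071° <0 so +360° → 206.8929° ≈ 206.9°
Leg 3: φ1=-0.9934240, φ2=-1.0665655, Δφ=-0.0731415, Δλ=1.2993941 rad; a=sin²(Δφ/2)+cosφ1·cosφ2·sin²(Δλ/2)=0.0978424384; c=2·atan2(√a, √(1-a))=0.636274357; dist=6371·c=4053.704 ≈ 4053.7 km; running total=31437.0 km
Leg 3 bearing: y=sinΔλ·cosφ2=0.46544949, x=cosφ1·sinφ2-sinφ1·cosφ2·cosΔλ=-0.36936967; θ=atan2(y, x)=128.4347° ≈ 128.4°
Leg 4: φ1=-1.0665655, φ2=0.1814950, Δφ=1.2480605, Δλ=-3.0690463 rad; a=sin²(Δφ/2)+cosφ1·cosφ2·sin²(Δλ/2)=0.8159925326; c=2·atan2(√a, √(1-a))=2.254908310; dist=6371·c=14366.021 ≈ 14366.0 km; running total=45803.0 km
Leg 4 bearing: y=sinΔλ·cosφ2=-0.07129220, x=cosφ1·sinφ2-sinφ1·cosφ2·cosΔλ=-0.77169443; θ=atan2(y, x)=-174.7218° <0 so +360° → 185.2782° ≈ 185.3°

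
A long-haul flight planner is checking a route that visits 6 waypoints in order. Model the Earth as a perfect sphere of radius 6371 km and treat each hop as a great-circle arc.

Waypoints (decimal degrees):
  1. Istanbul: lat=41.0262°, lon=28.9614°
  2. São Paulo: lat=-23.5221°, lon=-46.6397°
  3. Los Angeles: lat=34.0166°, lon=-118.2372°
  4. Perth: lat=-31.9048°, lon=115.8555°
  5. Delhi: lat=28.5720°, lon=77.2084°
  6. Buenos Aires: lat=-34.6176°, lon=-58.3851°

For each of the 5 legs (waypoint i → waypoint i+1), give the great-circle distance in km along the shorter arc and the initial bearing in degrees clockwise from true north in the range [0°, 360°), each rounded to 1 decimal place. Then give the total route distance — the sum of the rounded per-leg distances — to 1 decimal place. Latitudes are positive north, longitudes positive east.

Leg 1: dist=10581.5 km, bearing=243.1°
Leg 2: dist=9901.4 km, bearing=308.1°
Leg 3: dist=15022.5 km, bearing=256.9°
Leg 4: dist=7868.3 km, bearing=324.5°
Leg 5: dist=15789.8 km, bearing=249.3°
Total: 59163.5 km

Leg 1: φ1=0.7160423, φ2=-0.4105381, Δφ=-1.1265804, Δλ=-1.3194881 rad; a=sin²(Δφ/2)+cosφ1·cosφ2·sin²(Δλ/2)=0.5449805452; c=2·atan2(√a, √(1-a))=1.660879204; dist=6371·c=10581.461 ≈ 10581.5 km; running total=10581.5 km
Leg 1 bearing: y=sinΔλ·cosφ2=-0.88810428, x=cosφ1·sinφ2-sinφ1·cosφ2·cosΔλ=-0.45075246; θ=atan2(y, x)=-116.9098° <0 so +360° → 243.0902° ≈ 243.1°
Leg 2: φ1=-0.4105381, φ2=0.5937017, Δφ=1.0042398, Δλ=-1.2496121 rad; a=sin²(Δφ/2)+cosφ1·cosφ2·sin²(Δλ/2)=0.4916731011; c=2·atan2(√a, √(1-a))=1.554141759; dist=6371·c=9901.437 ≈ 9901.4 km; running total=20482.9 km
Leg 2 bearing: y=sinΔλ·cosφ2=-0.78648869, x=cosφ1·sinφ2-sinφ1·cosφ2·cosΔλ=0.61738011; θ=atan2(y, x)=-51.8687° <0 so +360° → 308.1313° ≈ 308.1°
Leg 3: φ1=0.5937017, φ2=-0.5568438, Δφ=-1.1505455, Δλ=4.0856884 rad; a=sin²(Δφ/2)+cosφ1·cosφ2·sin²(Δλ/2)=0.8541711101; c=2·atan2(√a, √(1-a))=2.357943195; dist=6371·c=15022.456 ≈ 15022.5 km; running total=35505.4 km
Leg 3 bearing: y=sinΔλ·cosφ2=-0.68760313, x=cosφ1·sinφ2-sinφ1·cosφ2·cosΔλ=-0.15954071; θ=atan2(y, x)=-103.0629° <0 so +360° → 256.9371° ≈ 256.9°
Leg 4: φ1=-0.5568438, φ2=0.4986755, Δφ=1.0555193, Δλ=-0.6745191 rad; a=sin²(Δφ/2)+cosφ1·cosφ2·sin²(Δλ/2)=0.3352461744; c=2·atan2(√a, √(1-a))=1.235014271; dist=6371·c=7868.276 ≈ 7868.3 km; running total=43373.7 km
Leg 4 bearing: y=sinΔλ·cosφ2=-0.54846557, x=cosφ1·sinφ2-sinφ1·cosφ2·cosΔλ=0.76851170; θ=atan2(y, x)=-35.5144° <0 so +360° → 324.4856° ≈ 324.5°
Leg 5: φ1=0.4986755, φ2=-0.6041911, Δφ=-1.1028666, Δλ=-2.3665530 rad; a=sin²(Δφ/2)+cosφ1·cosφ2·sin²(Δλ/2)=0.8940096489; c=2·atan2(√a, √(1-a))=2.478381416; dist=6371·c=15789.768 ≈ 15789.8 km; running total=59163.5 km
Leg 5 bearing: y=sinΔλ·cosφ2=-0.57586297, x=cosφ1·sinφ2-sinφ1·cosφ2·cosΔλ=-0.21773246; θ=atan2(y, x)=-110.7115° <0 so +360° → 249.2885° ≈ 249.3°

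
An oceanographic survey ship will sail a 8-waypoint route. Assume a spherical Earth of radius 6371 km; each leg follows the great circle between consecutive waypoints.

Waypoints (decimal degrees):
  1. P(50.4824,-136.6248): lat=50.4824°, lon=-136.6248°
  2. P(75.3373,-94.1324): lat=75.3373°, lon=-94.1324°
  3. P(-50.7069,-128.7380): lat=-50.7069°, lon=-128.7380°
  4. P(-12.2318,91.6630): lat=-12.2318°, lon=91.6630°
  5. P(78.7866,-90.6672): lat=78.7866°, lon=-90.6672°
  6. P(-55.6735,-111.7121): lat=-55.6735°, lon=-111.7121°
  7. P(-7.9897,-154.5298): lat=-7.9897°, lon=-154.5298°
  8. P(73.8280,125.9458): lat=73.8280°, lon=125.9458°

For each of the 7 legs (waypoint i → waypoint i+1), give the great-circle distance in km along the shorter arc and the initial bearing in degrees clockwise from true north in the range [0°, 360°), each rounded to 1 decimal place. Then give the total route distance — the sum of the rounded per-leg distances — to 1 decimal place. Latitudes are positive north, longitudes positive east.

Leg 1: dist=3348.0 km, bearing=19.9°
Leg 2: dist=14241.9 km, bearing=207.2°
Leg 3: dist=11997.9 km, bearing=221.7°
Leg 4: dist=12613.4 km, bearing=0.5°
Leg 5: dist=15016.9 km, bearing=196.7°
Leg 6: dist=6490.6 km, bearing=307.8°
Leg 7: dist=10539.2 km, bearing=344.0°
Total: 74247.9 km

Leg 1: φ1=0.8810841, φ2=1.3148839, Δφ=0.4337998, Δλ=0.7416323 rad; a=sin²(Δφ/2)+cosφ1·cosφ2·sin²(Δλ/2)=0.0674634895; c=2·atan2(√a, √(1-a))=0.525500410; dist=6371·c=3347.963 ≈ 3348.0 km; running total=3348.0 km
Leg 1 bearing: y=sinΔλ·cosφ2=0.17098617, x=cosφ1·sinφ2-sinφ1·cosφ2·cosΔλ=0.47160619; θ=atan2(y, x)=19.9287° ≈ 19.9°
Leg 2: φ1=1.3148839, φ2=-0.8850024, Δφ=-2.1998863, Δλ=-0.6039817 rad; a=sin²(Δφ/2)+cosφ1·cosφ2·sin²(Δλ/2)=0.8083849218; c=2·atan2(√a, √(1-a))=2.235428756; dist=6371·c=14241.917 ≈ 14241.9 km; running total=17589.9 km
Leg 2 bearing: y=sinΔλ·cosφ2=-0.35965939, x=cosφ1·sinφ2-sinφ1·cosφ2·cosΔλ=-0.70017147; θ=atan2(y, x)=-152.8116° <0 so +360° → 207.1884° ≈ 207.2°
Leg 3: φ1=-0.8850024, φ2=-0.2134852, Δφ=0.6715172, Δλ=3.8467231 rad; a=sin²(Δφ/2)+cosφ1·cosφ2·sin²(Δλ/2)=0.6536749670; c=2·atan2(√a, √(1-a))=1.883203239; dist=6371·c=11997.888 ≈ 11997.9 km; running total=29587.8 km
Leg 3 bearing: y=sinΔλ·cosφ2=-0.63341957, x=cosφ1·sinφ2-sinφ1·cosφ2·cosΔλ=-0.71015186; θ=atan2(y, x)=-138.2687° <0 so +360° → 221.7313° ≈ 221.7°
Leg 4: φ1=-0.2134852, φ2=1.3750856, Δφ=1.5885708, Δλ=-3.1822623 rad; a=sin²(Δφ/2)+cosφ1·cosφ2·sin²(Δλ/2)=0.6988573112; c=2·atan2(√a, √(1-a))=1.979820974; dist=6371·c=12613.439 ≈ 12613.4 km; running total=42201.2 km
Leg 4 bearing: y=sinΔλ·cosφ2=0.00790660, x=cosφ1·sinφ2-sinφ1·cosφ2·cosΔλ=0.91747510; θ=atan2(y, x)=0.4938° ≈ 0.5°
Leg 5: φ1=1.3750856, φ2=-0.9716859, Δφ=-2.3467715, Δλ=-0.3673028 rad; a=sin²(Δφ/2)+cosφ1·cosφ2·sin²(Δλ/2)=0.8538633870; c=2·atan2(√a, √(1-a))=2.357071677; dist=6371·c=15016.904 ≈ 15016.9 km; running total=57218.1 km
Leg 5 bearing: y=sinΔλ·cosφ2=-0.20249907, x=cosφ1·sinφ2-sinφ1·cosφ2·cosΔλ=-0.67684336; θ=atan2(y, x)=-163.3438° <0 so +360° → 196.6562° ≈ 196.7°
Leg 6: φ1=-0.9716859, φ2=-0.1394466, Δφ=0.8322393, Δλ=-0.7473098 rad; a=sin²(Δφ/2)+cosφ1·cosφ2·sin²(Δλ/2)=0.2377949922; c=2·atan2(√a, √(1-a))=1.018774266; dist=6371·c=6490.611 ≈ 6490.6 km; running total=63708.7 km
Leg 6 bearing: y=sinΔλ·cosφ2=-0.67307045, x=cosφ1·sinφ2-sinφ1·cosφ2·cosΔλ=0.52150772; θ=atan2(y, x)=-52.2308° <0 so +360° → 307.7692° ≈ 307.8°
Leg 7: φ1=-0.1394466, φ2=1.2885417, Δφ=1.4279883, Δλ=4.8952227 rad; a=sin²(Δφ/2)+cosφ1·cosφ2·sin²(Δλ/2)=0.5416733280; c=2·atan2(√a, √(1-a))=1.654239783; dist=6371·c=10539.162 ≈ 10539.2 km; running total=74247.9 km
Leg 7 bearing: y=sinΔλ·cosφ2=-0.27387950, x=cosφ1·sinφ2-sinφ1·cosφ2·cosΔλ=0.95814579; θ=atan2(y, x)=-15.9522° <0 so +360° → 344.0478° ≈ 344.0°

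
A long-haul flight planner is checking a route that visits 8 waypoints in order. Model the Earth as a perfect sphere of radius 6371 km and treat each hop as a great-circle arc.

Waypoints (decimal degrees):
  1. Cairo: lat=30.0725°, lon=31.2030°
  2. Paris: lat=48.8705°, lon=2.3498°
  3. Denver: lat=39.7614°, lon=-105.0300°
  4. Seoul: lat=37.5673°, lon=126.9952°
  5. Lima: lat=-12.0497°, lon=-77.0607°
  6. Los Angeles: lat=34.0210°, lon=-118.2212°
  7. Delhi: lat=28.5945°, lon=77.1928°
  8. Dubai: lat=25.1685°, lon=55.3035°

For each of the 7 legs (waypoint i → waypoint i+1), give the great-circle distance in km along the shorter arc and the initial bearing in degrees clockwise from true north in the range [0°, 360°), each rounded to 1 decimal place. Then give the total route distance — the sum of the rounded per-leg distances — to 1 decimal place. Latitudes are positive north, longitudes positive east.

Leg 1: φ1=0.5248641, φ2=0.8529511, Δφ=0.3280870, Δλ=-0.5035833 rad; a=sin²(Δφ/2)+cosφ1·cosφ2·sin²(Δλ/2)=0.0620017047; c=2·atan2(√a, √(1-a))=0.503298116; dist=6371·c=3206.512 ≈ 3206.5 km; running total=3206.5 km
Leg 1 bearing: y=sinΔλ·cosφ2=-0.31741487, x=cosφ1·sinφ2-sinφ1·cosφ2·cosΔλ=0.36314979; θ=atan2(y, x)=-41.1554° <0 so +360° → 318.8446° ≈ 318.8°
Leg 2: φ1=0.8529511, φ2=0.6939673, Δφ=-0.1589838, Δλ=-1.8741311 rad; a=sin²(Δφ/2)+cosφ1·cosφ2·sin²(Δλ/2)=0.3346389845; c=2·atan2(√a, √(1-a))=1.233727770; dist=6371·c=7860.080 ≈ 7860.1 km; running total=11066.6 km
Leg 2 bearing: y=sinΔλ·cosφ2=-0.73361946, x=cosφ1·sinφ2-sinφ1·cosφ2·cosΔλ=0.59365430; θ=atan2(y, x)=-51.0198° <0 so +360° → 308.9802° ≈ 309.0°
Leg 3: φ1=0.6939673, φ2=0.6556731, Δφ=-0.0382943, Δλ=4.0496037 rad; a=sin²(Δφ/2)+cosφ1·cosφ2·sin²(Δλ/2)=0.4924820790; c=2·atan2(√a, √(1-a))=1.555759918; dist=6371·c=9911.746 ≈ 9911.7 km; running total=20978.3 km
Leg 3 bearing: y=sinΔλ·cosφ2=-0.62482163, x=cosφ1·sinφ2-sinφ1·cosφ2·cosΔλ=0.78062273; θ=atan2(y, x)=-38.6743° <0 so +360° → 321.3257° ≈ 321.3°
Leg 4: φ1=0.6556731, φ2=-0.2103069, Δφ=-0.8659800, Δλ=-3.5614473 rad; a=sin²(Δφ/2)+cosφ1·cosφ2·sin²(Δλ/2)=0.9175638920; c=2·atan2(√a, √(1-a))=2.559161382; dist=6371·c=16304.417 ≈ 16304.4 km; running total=37282.7 km
Leg 4 bearing: y=sinΔλ·cosφ2=0.39864643, x=cosφ1·sinφ2-sinφ1·cosφ2·cosΔλ=0.37900212; θ=atan2(y, x)=46.4471° ≈ 46.4°
Leg 5: φ1=-0.2103069, φ2=0.5937785, Δφ=0.8040854, Δλ=-0.7183862 rad; a=sin²(Δφ/2)+cosφ1·cosφ2·sin²(Δλ/2)=0.2532735462; c=2·atan2(√a, √(1-a))=1.054741127; dist=6371·c=6719.756 ≈ 6719.8 km; running total=44002.5 km
Leg 5 bearing: y=sinΔλ·cosφ2=-0.54551321, x=cosφ1·sinφ2-sinφ1·cosφ2·cosΔλ=0.67743602; θ=atan2(y, x)=-38.8432° <0 so +360° → 321.1568° ≈ 321.2°
Leg 6: φ1=0.5937785, φ2=0.4990682, Δφ=-0.0947103, Δλ=3.4106177 rad; a=sin²(Δφ/2)+cosφ1·cosφ2·sin²(Δλ/2)=0.7168915877; c=2·atan2(√a, √(1-a))=2.019483663; dist=6371·c=12866.130 ≈ 12866.1 km; running total=56868.6 km
Leg 6 bearing: y=sinΔλ·cosφ2=-0.23337278, x=cosφ1·sinφ2-sinφ1·cosφ2·cosΔλ=0.87026967; θ=atan2(y, x)=-15.0113° <0 so +360° → 344.9887° ≈ 345.0°
Leg 7: φ1=0.4990682, φ2=0.4392732, Δφ=-0.0597950, Δλ=-0.3820404 rad; a=sin²(Δφ/2)+cosφ1·cosφ2·sin²(Δλ/2)=0.0295390960; c=2·atan2(√a, √(1-a))=0.345454018; dist=6371·c=2200.888 ≈ 2200.9 km; running total=59069.5 km
Leg 7 bearing: y=sinΔλ·cosφ2=-0.33741987, x=cosφ1·sinφ2-sinφ1·cosφ2·cosΔλ=-0.02853042; θ=atan2(y, x)=-94.8331° <0 so +360° → 265.1669° ≈ 265.2°

Leg 1: dist=3206.5 km, bearing=318.8°
Leg 2: dist=7860.1 km, bearing=309.0°
Leg 3: dist=9911.7 km, bearing=321.3°
Leg 4: dist=16304.4 km, bearing=46.4°
Leg 5: dist=6719.8 km, bearing=321.2°
Leg 6: dist=12866.1 km, bearing=345.0°
Leg 7: dist=2200.9 km, bearing=265.2°
Total: 59069.5 km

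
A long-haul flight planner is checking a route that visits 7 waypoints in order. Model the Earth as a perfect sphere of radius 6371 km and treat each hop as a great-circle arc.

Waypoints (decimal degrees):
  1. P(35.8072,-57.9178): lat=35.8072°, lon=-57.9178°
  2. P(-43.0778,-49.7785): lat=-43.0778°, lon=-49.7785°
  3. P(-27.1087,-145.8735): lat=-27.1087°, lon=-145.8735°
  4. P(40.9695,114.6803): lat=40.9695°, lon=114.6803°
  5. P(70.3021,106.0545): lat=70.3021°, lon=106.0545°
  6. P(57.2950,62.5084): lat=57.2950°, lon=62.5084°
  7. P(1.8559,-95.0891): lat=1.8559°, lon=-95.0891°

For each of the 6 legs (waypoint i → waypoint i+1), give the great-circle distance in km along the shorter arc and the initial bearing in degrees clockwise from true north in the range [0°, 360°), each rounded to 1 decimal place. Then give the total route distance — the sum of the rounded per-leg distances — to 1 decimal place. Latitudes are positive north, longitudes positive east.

Leg 1: dist=8810.3 km, bearing=174.0°
Leg 2: dist=8449.1 km, bearing=245.8°
Leg 3: dist=12692.6 km, bearing=305.3°
Leg 4: dist=3298.9 km, bearing=354.1°
Leg 5: dist=2496.1 km, bearing=257.1°
Leg 6: dist=13139.4 km, bearing=334.4°
Total: 48886.4 km

Leg 1: φ1=0.6249535, φ2=-0.7518494, Δφ=-1.3768030, Δλ=0.1420576 rad; a=sin²(Δφ/2)+cosφ1·cosφ2·sin²(Δλ/2)=0.4065941021; c=2·atan2(√a, √(1-a))=1.382880524; dist=6371·c=8810.332 ≈ 8810.3 km; running total=8810.3 km
Leg 1 bearing: y=sinΔλ·cosφ2=0.10341405, x=cosφ1·sinφ2-sinφ1·cosφ2·cosΔλ=-0.97693750; θ=atan2(y, x)=173.9574° ≈ 174.0°
Leg 2: φ1=-0.7518494, φ2=-0.4731361, Δφ=0.2787134, Δλ=-1.6771741 rad; a=sin²(Δφ/2)+cosφ1·cosφ2·sin²(Δλ/2)=0.3789047862; c=2·atan2(√a, √(1-a))=1.326173469; dist=6371·c=8449.051 ≈ 8449.1 km; running total=17259.4 km
Leg 2 bearing: y=sinΔλ·cosφ2=-0.88511183, x=cosφ1·sinφ2-sinφ1·cosφ2·cosΔλ=-0.39739256; θ=atan2(y, x)=-114.1789° <0 so +360° → 245.8211° ≈ 245.8°
Leg 3: φ1=-0.4731361, φ2=0.7150527, Δφ=1.1881887, Δλ=4.5475217 rad; a=sin²(Δφ/2)+cosφ1·cosφ2·sin²(Δλ/2)=0.7045388398; c=2·atan2(√a, √(1-a))=1.992239397; dist=6371·c=12692.557 ≈ 12692.6 km; running total=29952.0 km
Leg 3 bearing: y=sinΔλ·cosφ2=-0.74482022, x=cosφ1·sinφ2-sinφ1·cosφ2·cosΔλ=0.52716059; θ=atan2(y, x)=-54.7103° <0 so +360° → 305.2897° ≈ 305.3°
Leg 4: φ1=0.7150527, φ2=1.2270031, Δφ=0.5119504, Δλ=-0.1505486 rad; a=sin²(Δφ/2)+cosφ1·cosφ2·sin²(Δλ/2)=0.0655439935; c=2·atan2(√a, √(1-a))=0.517796367; dist=6371·c=3298.881 ≈ 3298.9 km; running total=33250.9 km
Leg 4 bearing: y=sinΔλ·cosφ2=-0.05055256, x=cosφ1·sinφ2-sinφ1·cosφ2·cosΔλ=0.49237826; θ=atan2(y, x)=-5.8620° <0 so +360° → 354.1380° ≈ 354.1°
Leg 5: φ1=1.2270031, φ2=0.9999864, Δφ=-0.2270167, Δλ=-0.7600228 rad; a=sin²(Δφ/2)+cosφ1·cosφ2·sin²(Δλ/2)=0.0378865755; c=2·atan2(√a, √(1-a))=0.391790504; dist=6371·c=2496.097 ≈ 2496.1 km; running total=35747.0 km
Leg 5 bearing: y=sinΔλ·cosφ2=-0.37224267, x=cosφ1·sinφ2-sinφ1·cosφ2·cosΔλ=-0.08508893; θ=atan2(y, x)=-102.8757° <0 so +360° → 257.1243° ≈ 257.1°
Leg 6: φ1=0.9999864, φ2=0.0323916, Δφ=-0.9675948, Δλ=-2.7505953 rad; a=sin²(Δφ/2)+cosφ1·cosφ2·sin²(Δλ/2)=0.7360111792; c=2·atan2(√a, √(1-a))=2.062379698; dist=6371·c=13139.421 ≈ 13139.4 km; running total=48886.4 km
Leg 6 bearing: y=sinΔλ·cosφ2=-0.38091080, x=cosφ1·sinφ2-sinφ1·cosφ2·cosΔλ=0.79504833; θ=atan2(y, x)=-25.5993° <0 so +360° → 334.4007° ≈ 334.4°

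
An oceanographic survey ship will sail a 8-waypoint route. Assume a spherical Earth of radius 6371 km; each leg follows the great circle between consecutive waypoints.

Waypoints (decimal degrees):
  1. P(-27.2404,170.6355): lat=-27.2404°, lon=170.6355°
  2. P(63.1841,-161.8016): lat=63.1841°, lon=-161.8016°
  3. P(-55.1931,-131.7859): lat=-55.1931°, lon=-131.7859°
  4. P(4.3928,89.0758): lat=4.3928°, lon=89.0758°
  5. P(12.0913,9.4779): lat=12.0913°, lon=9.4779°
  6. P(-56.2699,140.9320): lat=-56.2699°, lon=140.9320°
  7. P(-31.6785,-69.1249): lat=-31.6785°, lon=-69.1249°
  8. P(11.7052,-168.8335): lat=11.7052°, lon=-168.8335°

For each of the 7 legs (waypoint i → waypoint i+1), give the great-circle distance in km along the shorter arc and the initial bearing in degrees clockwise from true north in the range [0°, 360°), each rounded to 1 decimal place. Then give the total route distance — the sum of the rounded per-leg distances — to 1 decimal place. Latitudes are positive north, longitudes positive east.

Leg 1: dist=10344.9 km, bearing=12.1°
Leg 2: dist=13415.8 km, bearing=160.6°
Leg 3: dist=13294.4 km, bearing=228.6°
Leg 4: dist=8776.2 km, bearing=281.5°
Leg 5: dist=13593.9 km, bearing=150.5°
Leg 6: dist=9830.8 km, bearing=154.8°
Leg 7: dist=11598.1 km, bearing=275.1°
Total: 80854.1 km

Leg 1: φ1=-0.4754347, φ2=1.1027706, Δφ=1.5782052, Δλ=-5.8021220 rad; a=sin²(Δφ/2)+cosφ1·cosφ2·sin²(Δλ/2)=0.5264657569; c=2·atan2(√a, √(1-a))=1.623752589; dist=6371·c=10344.928 ≈ 10344.9 km; running total=10344.9 km
Leg 1 bearing: y=sinΔλ·cosφ2=0.20874561, x=cosφ1·sinφ2-sinφ1·cosφ2·cosΔλ=0.97653649; θ=atan2(y, x)=12.0660° ≈ 12.1°
Leg 2: φ1=1.1027706, φ2=-0.9633013, Δφ=-2.0660719, Δλ=0.5238728 rad; a=sin²(Δφ/2)+cosφ1·cosφ2·sin²(Δλ/2)=0.7549044669; c=2·atan2(√a, √(1-a))=2.105759007; dist=6371·c=13415.791 ≈ 13415.8 km; running total=23760.7 km
Leg 2 bearing: y=sinΔλ·cosφ2=0.28554167, x=cosφ1·sinφ2-sinφ1·cosφ2·cosΔλ=-0.81151759; θ=atan2(y, x)=160.6150° ≈ 160.6°
Leg 3: φ1=-0.9633013, φ2=0.0766688, Δφ=1.0399701, Δλ=3.8547639 rad; a=sin²(Δφ/2)+cosφ1·cosφ2·sin²(Δλ/2)=0.7466608766; c=2·atan2(√a, √(1-a))=2.086700742; dist=6371·c=13294.370 ≈ 13294.4 km; running total=37055.1 km
Leg 3 bearing: y=sinΔλ·cosφ2=-0.65231352, x=cosφ1·sinφ2-sinφ1·cosφ2·cosΔλ=-0.57543090; θ=atan2(y, x)=-131.4168° <0 so +360° → 228.5832° ≈ 228.6°
Leg 4: φ1=0.0766688, φ2=0.2110330, Δφ=0.1343642, Δλ=-1.3892454 rad; a=sin²(Δφ/2)+cosφ1·cosφ2·sin²(Δλ/2)=0.4039624752; c=2·atan2(√a, √(1-a))=1.377520197; dist=6371·c=8776.181 ≈ 8776.2 km; running total=45831.3 km
Leg 4 bearing: y=sinΔλ·cosφ2=-0.96174452, x=cosφ1·sinφ2-sinφ1·cosφ2·cosΔλ=0.19533216; θ=atan2(y, x)=-78.5193° <0 so +360° → 281.4807° ≈ 281.5°
Leg 5: φ1=0.2110330, φ2=-0.9820950, Δφ=-1.1931280, Δλ=2.2943069 rad; a=sin²(Δφ/2)+cosφ1·cosφ2·sin²(Δλ/2)=0.7668301947; c=2·atan2(√a, √(1-a))=2.133719253; dist=6371·c=13593.925 ≈ 13593.9 km; running total=59425.2 km
Leg 5 bearing: y=sinΔλ·cosφ2=0.41617582, x=cosφ1·sinφ2-sinφ1·cosφ2·cosΔλ=-0.73620940; θ=atan2(y, x)=150.5207° ≈ 150.5°
Leg 6: φ1=-0.9820950, φ2=-0.5528941, Δφ=0.4292009, Δλ=-3.6661845 rad; a=sin²(Δφ/2)+cosφ1·cosφ2·sin²(Δλ/2)=0.4861275555; c=2·atan2(√a, √(1-a))=1.543047877; dist=6371·c=9830.758 ≈ 9830.8 km; running total=69256.0 km
Leg 6 bearing: y=sinΔλ·cosφ2=0.42623581, x=cosφ1·sinφ2-sinφ1·cosφ2·cosΔλ=-0.90418652; θ=atan2(y, x)=154.7607° ≈ 154.8°
Leg 7: φ1=-0.5528941, φ2=0.2042943, Δφ=0.7571884, Δλ=-1.7402434 rad; a=sin²(Δφ/2)+cosφ1·cosφ2·sin²(Δλ/2)=0.6235341193; c=2·atan2(√a, √(1-a))=1.820449850; dist=6371·c=11598.086 ≈ 11598.1 km; running total=80854.1 km
Leg 7 bearing: y=sinΔλ·cosφ2=-0.96518040, x=cosφ1·sinφ2-sinφ1·cosφ2·cosΔλ=0.08593066; θ=atan2(y, x)=-84.9123° <0 so +360° → 275.0877° ≈ 275.1°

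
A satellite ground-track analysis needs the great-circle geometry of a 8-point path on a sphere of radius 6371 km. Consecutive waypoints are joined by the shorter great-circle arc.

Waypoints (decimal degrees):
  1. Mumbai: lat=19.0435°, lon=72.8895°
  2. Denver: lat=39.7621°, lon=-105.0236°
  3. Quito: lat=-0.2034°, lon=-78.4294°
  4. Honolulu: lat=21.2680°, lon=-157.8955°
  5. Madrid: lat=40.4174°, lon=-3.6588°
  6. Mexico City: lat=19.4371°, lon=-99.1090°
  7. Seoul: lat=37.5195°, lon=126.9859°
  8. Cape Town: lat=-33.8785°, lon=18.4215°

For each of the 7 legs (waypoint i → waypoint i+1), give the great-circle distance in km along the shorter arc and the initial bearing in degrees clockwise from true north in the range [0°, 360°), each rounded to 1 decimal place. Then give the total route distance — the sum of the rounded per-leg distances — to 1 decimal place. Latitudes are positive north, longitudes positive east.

Leg 1: dist=13472.6 km, bearing=358.1°
Leg 2: dist=5199.1 km, bearing=142.1°
Leg 3: dist=8925.2 km, bearing=291.6°
Leg 4: dist=12655.7 km, bearing=21.2°
Leg 5: dist=9064.0 km, bearing=288.4°
Leg 6: dist=12055.9 km, bearing=323.0°
Leg 7: dist=13711.2 km, bearing=250.3°
Total: 75083.7 km

Leg 1: φ1=0.3323718, φ2=0.6939796, Δφ=0.3616078, Δλ=-3.1051694 rad; a=sin²(Δφ/2)+cosφ1·cosφ2·sin²(Δλ/2)=0.7587307302; c=2·atan2(√a, √(1-a))=2.114678007; dist=6371·c=13472.614 ≈ 13472.6 km; running total=13472.6 km
Leg 1 bearing: y=sinΔλ·cosφ2=-0.02799263, x=cosφ1·sinφ2-sinφ1·cosφ2·cosΔλ=0.85524853; θ=atan2(y, x)=-1.8746° <0 so +360° → 358.1254° ≈ 358.1°
Leg 2: φ1=0.6939796, φ2=-0.0035500, Δφ=-0.6975296, Δλ=0.4641564 rad; a=sin²(Δφ/2)+cosφ1·cosφ2·sin²(Δλ/2)=0.1574488261; c=2·atan2(√a, √(1-a))=0.816052136; dist=6371·c=5199.068 ≈ 5199.1 km; running total=18671.7 km
Leg 2 bearing: y=sinΔλ·cosφ2=0.44766575, x=cosφ1·sinφ2-sinφ1·cosφ2·cosΔλ=-0.57465655; θ=atan2(y, x)=142.0809° ≈ 142.1°
Leg 3: φ1=-0.0035500, φ2=0.3711966, Δφ=0.3747466, Δλ=-1.3869451 rad; a=sin²(Δφ/2)+cosφ1·cosφ2·sin²(Δλ/2)=0.4154612358; c=2·atan2(√a, √(1-a))=1.400902680; dist=6371·c=8925.151 ≈ 8925.2 km; running total=27596.9 km
Leg 3 bearing: y=sinΔλ·cosφ2=-0.91618867, x=cosφ1·sinφ2-sinφ1·cosφ2·cosΔλ=0.36333333; θ=atan2(y, x)=-68.3682° <0 so +360° → 291.6318° ≈ 291.6°
Leg 4: φ1=0.3711966, φ2=0.7054167, Δφ=0.3342201, Δλ=2.6919382 rad; a=sin²(Δφ/2)+cosφ1·cosφ2·sin²(Δλ/2)=0.7018937159; c=2·atan2(√a, √(1-a))=1.986449345; dist=6371·c=12655.669 ≈ 12655.7 km; running total=40252.6 km
Leg 4 bearing: y=sinΔλ·cosφ2=0.33092035, x=cosφ1·sinφ2-sinφ1·cosφ2·cosΔλ=0.85290529; θ=atan2(y, x)=21.2059° ≈ 21.2°
Leg 5: φ1=0.7054167, φ2=0.3392414, Δφ=-0.3661753, Δλ=-1.6659203 rad; a=sin²(Δφ/2)+cosφ1·cosφ2·sin²(Δλ/2)=0.4262191765; c=2·atan2(√a, √(1-a))=1.422693851; dist=6371·c=9063.983 ≈ 9064.0 km; running total=49316.6 km
Leg 5 bearing: y=sinΔλ·cosφ2=-0.93874417, x=cosφ1·sinφ2-sinφ1·cosφ2·cosΔλ=0.31142407; θ=atan2(y, x)=-71.6470° <0 so +360° → 288.3530° ≈ 288.4°
Leg 6: φ1=0.3392414, φ2=0.6548388, Δφ=0.3155974, Δλ=3.9461004 rad; a=sin²(Δφ/2)+cosφ1·cosφ2·sin²(Δλ/2)=0.6580021369; c=2·atan2(√a, √(1-a))=1.892311309; dist=6371·c=12055.915 ≈ 12055.9 km; running total=61372.5 km
Leg 6 bearing: y=sinΔλ·cosφ2=-0.57145335, x=cosφ1·sinφ2-sinφ1·cosφ2·cosΔλ=0.75735221; θ=atan2(y, x)=-37.0361° <0 so +360° → 322.9639° ≈ 323.0°
Leg 7: φ1=0.6548388, φ2=-0.5912914, Δφ=-1.2461302, Δλ=-1.8948062 rad; a=sin²(Δφ/2)+cosφ1·cosφ2·sin²(Δλ/2)=0.7745686548; c=2·atan2(√a, √(1-a))=2.152127957; dist=6371·c=13711.207 ≈ 13711.2 km; running total=75083.7 km
Leg 7 bearing: y=sinΔλ·cosφ2=-0.78702211, x=cosφ1·sinφ2-sinφ1·cosφ2·cosΔλ=-0.28114838; θ=atan2(y, x)=-109.6583° <0 so +360° → 250.3417° ≈ 250.3°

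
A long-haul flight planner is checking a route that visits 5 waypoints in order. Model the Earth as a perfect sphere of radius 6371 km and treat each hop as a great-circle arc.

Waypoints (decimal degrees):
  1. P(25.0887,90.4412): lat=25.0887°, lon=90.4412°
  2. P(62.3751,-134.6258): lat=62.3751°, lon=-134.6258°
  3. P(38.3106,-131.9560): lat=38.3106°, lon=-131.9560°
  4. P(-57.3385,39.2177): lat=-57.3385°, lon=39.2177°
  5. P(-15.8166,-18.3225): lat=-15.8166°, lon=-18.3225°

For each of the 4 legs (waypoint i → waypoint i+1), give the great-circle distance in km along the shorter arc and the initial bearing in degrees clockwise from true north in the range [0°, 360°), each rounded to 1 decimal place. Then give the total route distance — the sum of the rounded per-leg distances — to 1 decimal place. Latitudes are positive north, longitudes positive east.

Leg 1: dist=9503.1 km, bearing=19.2°
Leg 2: dist=2682.0 km, bearing=174.9°
Leg 3: dist=17803.4 km, bearing=165.9°
Leg 4: dist=6611.6 km, bearing=289.5°
Total: 36600.1 km

Leg 1: φ1=0.4378804, φ2=1.0886509, Δφ=0.6507704, Δλ=-3.9281602 rad; a=sin²(Δφ/2)+cosφ1·cosφ2·sin²(Δλ/2)=0.4604536743; c=2·atan2(√a, √(1-a))=1.491620980; dist=6371·c=9503.117 ≈ 9503.1 km; running total=9503.1 km
Leg 1 bearing: y=sinΔλ·cosφ2=0.32825525, x=cosφ1·sinφ2-sinφ1·cosφ2·cosΔλ=0.94127193; θ=atan2(y, x)=19.2255° ≈ 19.2°
Leg 2: φ1=1.0886509, φ2=0.6686461, Δφ=-0.4200048, Δλ=0.0465968 rad; a=sin²(Δφ/2)+cosφ1·cosφ2·sin²(Δλ/2)=0.0436539582; c=2·atan2(√a, √(1-a))=0.420972201; dist=6371·c=2682.014 ≈ 2682.0 km; running total=12185.1 km
Leg 2 bearing: y=sinΔλ·cosφ2=0.03654949, x=cosφ1·sinφ2-sinφ1·cosφ2·cosΔλ=-0.40701019; θ=atan2(y, x)=174.8686° ≈ 174.9°
Leg 3: φ1=0.6686461, φ2=-1.0007456, Δφ=-1.6693917, Δλ=2.9875447 rad; a=sin²(Δφ/2)+cosφ1·cosφ2·sin²(Δλ/2)=0.9701726568; c=2·atan2(√a, √(1-a))=2.794440180; dist=6371·c=17803.378 ≈ 17803.4 km; running total=29988.5 km
Leg 3 bearing: y=sinΔλ·cosφ2=0.08280739, x=cosφ1·sinφ2-sinφ1·cosφ2·cosΔλ=-0.32999034; θ=atan2(y, x)=165.9131° ≈ 165.9°
Leg 4: φ1=-1.0007456, φ2=-0.2760517, Δφ=0.7246939, Δλ=-1.0042659 rad; a=sin²(Δφ/2)+cosφ1·cosφ2·sin²(Δλ/2)=0.2459292398; c=2·atan2(√a, √(1-a))=1.037770741; dist=6371·c=6611.637 ≈ 6611.6 km; running total=36600.1 km
Leg 4 bearing: y=sinΔλ·cosφ2=-0.81182237, x=cosφ1·sinφ2-sinφ1·cosφ2·cosΔλ=0.28763977; θ=atan2(y, x)=-70.4901° <0 so +360° → 289.5099° ≈ 289.5°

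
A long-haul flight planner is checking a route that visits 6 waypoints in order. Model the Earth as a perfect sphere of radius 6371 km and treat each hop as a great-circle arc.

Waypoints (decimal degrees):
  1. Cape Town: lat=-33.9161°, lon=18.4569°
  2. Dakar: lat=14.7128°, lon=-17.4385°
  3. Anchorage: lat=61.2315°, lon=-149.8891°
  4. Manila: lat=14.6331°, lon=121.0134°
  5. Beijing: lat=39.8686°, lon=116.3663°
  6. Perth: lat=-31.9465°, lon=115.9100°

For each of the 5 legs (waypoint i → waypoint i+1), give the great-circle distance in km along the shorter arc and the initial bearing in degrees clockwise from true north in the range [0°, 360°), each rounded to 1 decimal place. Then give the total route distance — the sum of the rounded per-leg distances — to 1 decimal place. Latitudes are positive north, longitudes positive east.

Leg 1: φ1=-0.5919476, φ2=0.2567868, Δφ=0.8487344, Δλ=-0.6264929 rad; a=sin²(Δφ/2)+cosφ1·cosφ2·sin²(Δλ/2)=0.2457489997; c=2·atan2(√a, √(1-a))=1.037352146; dist=6371·c=6608.971 ≈ 6609.0 km; running total=6609.0 km
Leg 1 bearing: y=sinΔλ·cosφ2=-0.56708291, x=cosφ1·sinφ2-sinφ1·cosφ2·cosΔλ=0.64795269; θ=atan2(y, x)=-41.1922° <0 so +360° → 318.8078° ≈ 318.8°
Leg 2: φ1=0.2567868, φ2=1.0686913, Δφ=0.8119045, Δλ=-2.3116991 rad; a=sin²(Δφ/2)+cosφ1·cosφ2·sin²(Δλ/2)=0.5457795292; c=2·atan2(√a, √(1-a))=1.662483794; dist=6371·c=10591.684 ≈ 10591.7 km; running total=17200.7 km
Leg 2 bearing: y=sinΔλ·cosφ2=-0.35511101, x=cosφ1·sinφ2-sinφ1·cosφ2·cosΔλ=0.93032957; θ=atan2(y, x)=-20.8921° <0 so +360° → 339.1079° ≈ 339.1°
Leg 3: φ1=1.0686913, φ2=0.2553958, Δφ=-0.8132955, Δλ=4.7281406 rad; a=sin²(Δφ/2)+cosφ1·cosφ2·sin²(Δλ/2)=0.3856092988; c=2·atan2(√a, √(1-a))=1.339970627; dist=6371·c=8536.953 ≈ 8537.0 km; running total=25737.7 km
Leg 3 bearing: y=sinΔλ·cosφ2=-0.96744336, x=cosφ1·sinφ2-sinφ1·cosφ2·cosΔλ=0.10822393; θ=atan2(y, x)=-83.6171° <0 so +360° → 276.3829° ≈ 276.4°
Leg 4: φ1=0.2553958, φ2=0.6958383, Δφ=0.4404426, Δλ=-0.0811072 rad; a=sin²(Δφ/2)+cosφ1·cosφ2·sin²(Δλ/2)=0.0489391061; c=2·atan2(√a, √(1-a))=0.446134366; dist=6371·c=2842.322 ≈ 2842.3 km; running total=28580.0 km
Leg 4 bearing: y=sinΔλ·cosφ2=-0.06218289, x=cosφ1·sinφ2-sinφ1·cosφ2·cosΔλ=0.42697725; θ=atan2(y, x)=-8.2860° <0 so +360° → 351.7140° ≈ 351.7°
Leg 5: φ1=0.6958383, φ2=-0.5575716, Δφ=-1.2534099, Δλ=-0.0079639 rad; a=sin²(Δφ/2)+cosφ1·cosφ2·sin²(Δλ/2)=0.3439680528; c=2·atan2(√a, √(1-a))=1.253431686; dist=6371·c=7985.613 ≈ 7985.6 km; running total=36565.6 km
Leg 5 bearing: y=sinΔλ·cosφ2=-0.00675767, x=cosφ1·sinφ2-sinφ1·cosφ2·cosΔλ=-0.95003708; θ=atan2(y, x)=-179.5925° <0 so +360° → 180.4075° ≈ 180.4°

Leg 1: dist=6609.0 km, bearing=318.8°
Leg 2: dist=10591.7 km, bearing=339.1°
Leg 3: dist=8537.0 km, bearing=276.4°
Leg 4: dist=2842.3 km, bearing=351.7°
Leg 5: dist=7985.6 km, bearing=180.4°
Total: 36565.6 km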